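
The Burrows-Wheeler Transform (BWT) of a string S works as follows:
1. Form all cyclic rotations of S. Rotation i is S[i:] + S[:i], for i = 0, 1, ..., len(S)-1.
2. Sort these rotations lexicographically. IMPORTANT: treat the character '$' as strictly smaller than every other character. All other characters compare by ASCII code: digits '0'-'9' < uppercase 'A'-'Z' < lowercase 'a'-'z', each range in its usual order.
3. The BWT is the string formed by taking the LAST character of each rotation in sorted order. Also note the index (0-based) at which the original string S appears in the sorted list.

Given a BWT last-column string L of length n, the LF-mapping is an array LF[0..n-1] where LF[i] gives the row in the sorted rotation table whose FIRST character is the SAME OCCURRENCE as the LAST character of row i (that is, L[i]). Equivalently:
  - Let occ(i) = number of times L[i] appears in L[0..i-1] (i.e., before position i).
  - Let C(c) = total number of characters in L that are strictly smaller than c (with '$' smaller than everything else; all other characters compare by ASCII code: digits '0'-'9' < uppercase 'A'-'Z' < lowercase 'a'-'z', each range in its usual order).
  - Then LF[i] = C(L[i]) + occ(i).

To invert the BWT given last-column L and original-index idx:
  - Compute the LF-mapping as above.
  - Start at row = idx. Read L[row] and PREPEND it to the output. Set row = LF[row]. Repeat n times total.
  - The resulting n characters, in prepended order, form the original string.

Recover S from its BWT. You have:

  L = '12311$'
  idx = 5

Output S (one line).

Answer: 31121$

Derivation:
LF mapping: 1 4 5 2 3 0
Walk LF starting at row 5, prepending L[row]:
  step 1: row=5, L[5]='$', prepend. Next row=LF[5]=0
  step 2: row=0, L[0]='1', prepend. Next row=LF[0]=1
  step 3: row=1, L[1]='2', prepend. Next row=LF[1]=4
  step 4: row=4, L[4]='1', prepend. Next row=LF[4]=3
  step 5: row=3, L[3]='1', prepend. Next row=LF[3]=2
  step 6: row=2, L[2]='3', prepend. Next row=LF[2]=5
Reversed output: 31121$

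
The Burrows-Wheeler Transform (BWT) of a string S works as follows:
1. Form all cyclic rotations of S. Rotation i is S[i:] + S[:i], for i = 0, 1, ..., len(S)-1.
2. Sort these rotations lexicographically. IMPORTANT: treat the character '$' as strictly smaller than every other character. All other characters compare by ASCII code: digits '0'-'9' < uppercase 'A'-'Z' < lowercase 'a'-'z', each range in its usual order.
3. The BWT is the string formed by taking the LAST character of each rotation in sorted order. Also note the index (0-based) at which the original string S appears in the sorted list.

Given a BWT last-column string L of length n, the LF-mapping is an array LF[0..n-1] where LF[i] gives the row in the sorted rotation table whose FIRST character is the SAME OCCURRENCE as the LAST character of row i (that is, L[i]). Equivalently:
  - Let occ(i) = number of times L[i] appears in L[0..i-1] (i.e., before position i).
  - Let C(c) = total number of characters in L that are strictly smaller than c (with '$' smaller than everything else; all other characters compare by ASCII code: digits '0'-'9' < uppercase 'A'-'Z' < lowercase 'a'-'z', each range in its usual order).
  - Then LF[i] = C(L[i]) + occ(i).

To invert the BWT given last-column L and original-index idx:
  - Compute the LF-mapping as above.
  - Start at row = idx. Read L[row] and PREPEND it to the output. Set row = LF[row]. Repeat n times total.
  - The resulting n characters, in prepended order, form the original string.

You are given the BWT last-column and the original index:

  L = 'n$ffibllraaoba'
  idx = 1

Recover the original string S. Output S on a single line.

LF mapping: 11 0 6 7 8 4 9 10 13 1 2 12 5 3
Walk LF starting at row 1, prepending L[row]:
  step 1: row=1, L[1]='$', prepend. Next row=LF[1]=0
  step 2: row=0, L[0]='n', prepend. Next row=LF[0]=11
  step 3: row=11, L[11]='o', prepend. Next row=LF[11]=12
  step 4: row=12, L[12]='b', prepend. Next row=LF[12]=5
  step 5: row=5, L[5]='b', prepend. Next row=LF[5]=4
  step 6: row=4, L[4]='i', prepend. Next row=LF[4]=8
  step 7: row=8, L[8]='r', prepend. Next row=LF[8]=13
  step 8: row=13, L[13]='a', prepend. Next row=LF[13]=3
  step 9: row=3, L[3]='f', prepend. Next row=LF[3]=7
  step 10: row=7, L[7]='l', prepend. Next row=LF[7]=10
  step 11: row=10, L[10]='a', prepend. Next row=LF[10]=2
  step 12: row=2, L[2]='f', prepend. Next row=LF[2]=6
  step 13: row=6, L[6]='l', prepend. Next row=LF[6]=9
  step 14: row=9, L[9]='a', prepend. Next row=LF[9]=1
Reversed output: alfalfaribbon$

Answer: alfalfaribbon$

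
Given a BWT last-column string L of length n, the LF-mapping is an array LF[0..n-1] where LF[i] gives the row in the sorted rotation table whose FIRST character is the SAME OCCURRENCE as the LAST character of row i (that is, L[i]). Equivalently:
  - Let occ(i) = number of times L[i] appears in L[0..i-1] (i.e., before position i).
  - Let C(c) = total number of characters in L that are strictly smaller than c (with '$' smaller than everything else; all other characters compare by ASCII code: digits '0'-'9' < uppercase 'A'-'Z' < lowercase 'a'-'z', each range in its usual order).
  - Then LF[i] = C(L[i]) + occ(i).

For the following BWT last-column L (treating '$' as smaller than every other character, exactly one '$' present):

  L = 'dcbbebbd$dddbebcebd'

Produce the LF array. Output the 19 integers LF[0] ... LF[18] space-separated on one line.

Answer: 10 8 1 2 16 3 4 11 0 12 13 14 5 17 6 9 18 7 15

Derivation:
Char counts: '$':1, 'b':7, 'c':2, 'd':6, 'e':3
C (first-col start): C('$')=0, C('b')=1, C('c')=8, C('d')=10, C('e')=16
L[0]='d': occ=0, LF[0]=C('d')+0=10+0=10
L[1]='c': occ=0, LF[1]=C('c')+0=8+0=8
L[2]='b': occ=0, LF[2]=C('b')+0=1+0=1
L[3]='b': occ=1, LF[3]=C('b')+1=1+1=2
L[4]='e': occ=0, LF[4]=C('e')+0=16+0=16
L[5]='b': occ=2, LF[5]=C('b')+2=1+2=3
L[6]='b': occ=3, LF[6]=C('b')+3=1+3=4
L[7]='d': occ=1, LF[7]=C('d')+1=10+1=11
L[8]='$': occ=0, LF[8]=C('$')+0=0+0=0
L[9]='d': occ=2, LF[9]=C('d')+2=10+2=12
L[10]='d': occ=3, LF[10]=C('d')+3=10+3=13
L[11]='d': occ=4, LF[11]=C('d')+4=10+4=14
L[12]='b': occ=4, LF[12]=C('b')+4=1+4=5
L[13]='e': occ=1, LF[13]=C('e')+1=16+1=17
L[14]='b': occ=5, LF[14]=C('b')+5=1+5=6
L[15]='c': occ=1, LF[15]=C('c')+1=8+1=9
L[16]='e': occ=2, LF[16]=C('e')+2=16+2=18
L[17]='b': occ=6, LF[17]=C('b')+6=1+6=7
L[18]='d': occ=5, LF[18]=C('d')+5=10+5=15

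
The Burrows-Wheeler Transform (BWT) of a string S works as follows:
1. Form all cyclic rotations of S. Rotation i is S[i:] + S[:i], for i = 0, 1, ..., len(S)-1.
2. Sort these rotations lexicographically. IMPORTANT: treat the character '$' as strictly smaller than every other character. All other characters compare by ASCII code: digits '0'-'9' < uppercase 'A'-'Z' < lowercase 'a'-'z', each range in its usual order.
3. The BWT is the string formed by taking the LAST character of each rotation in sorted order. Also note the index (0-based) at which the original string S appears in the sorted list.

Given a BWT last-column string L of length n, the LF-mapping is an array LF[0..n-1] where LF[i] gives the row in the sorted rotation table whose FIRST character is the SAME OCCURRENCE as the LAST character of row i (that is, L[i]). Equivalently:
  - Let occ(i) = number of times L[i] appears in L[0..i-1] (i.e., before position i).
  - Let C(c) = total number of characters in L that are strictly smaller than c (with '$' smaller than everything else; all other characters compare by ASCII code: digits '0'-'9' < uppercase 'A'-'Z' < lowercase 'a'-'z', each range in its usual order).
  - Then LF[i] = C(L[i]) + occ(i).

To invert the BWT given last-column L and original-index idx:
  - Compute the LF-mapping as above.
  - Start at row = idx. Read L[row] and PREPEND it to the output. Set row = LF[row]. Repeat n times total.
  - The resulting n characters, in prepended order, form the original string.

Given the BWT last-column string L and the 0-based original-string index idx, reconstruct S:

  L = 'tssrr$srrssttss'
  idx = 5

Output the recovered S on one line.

Answer: srrssrrssststt$

Derivation:
LF mapping: 12 5 6 1 2 0 7 3 4 8 9 13 14 10 11
Walk LF starting at row 5, prepending L[row]:
  step 1: row=5, L[5]='$', prepend. Next row=LF[5]=0
  step 2: row=0, L[0]='t', prepend. Next row=LF[0]=12
  step 3: row=12, L[12]='t', prepend. Next row=LF[12]=14
  step 4: row=14, L[14]='s', prepend. Next row=LF[14]=11
  step 5: row=11, L[11]='t', prepend. Next row=LF[11]=13
  step 6: row=13, L[13]='s', prepend. Next row=LF[13]=10
  step 7: row=10, L[10]='s', prepend. Next row=LF[10]=9
  step 8: row=9, L[9]='s', prepend. Next row=LF[9]=8
  step 9: row=8, L[8]='r', prepend. Next row=LF[8]=4
  step 10: row=4, L[4]='r', prepend. Next row=LF[4]=2
  step 11: row=2, L[2]='s', prepend. Next row=LF[2]=6
  step 12: row=6, L[6]='s', prepend. Next row=LF[6]=7
  step 13: row=7, L[7]='r', prepend. Next row=LF[7]=3
  step 14: row=3, L[3]='r', prepend. Next row=LF[3]=1
  step 15: row=1, L[1]='s', prepend. Next row=LF[1]=5
Reversed output: srrssrrssststt$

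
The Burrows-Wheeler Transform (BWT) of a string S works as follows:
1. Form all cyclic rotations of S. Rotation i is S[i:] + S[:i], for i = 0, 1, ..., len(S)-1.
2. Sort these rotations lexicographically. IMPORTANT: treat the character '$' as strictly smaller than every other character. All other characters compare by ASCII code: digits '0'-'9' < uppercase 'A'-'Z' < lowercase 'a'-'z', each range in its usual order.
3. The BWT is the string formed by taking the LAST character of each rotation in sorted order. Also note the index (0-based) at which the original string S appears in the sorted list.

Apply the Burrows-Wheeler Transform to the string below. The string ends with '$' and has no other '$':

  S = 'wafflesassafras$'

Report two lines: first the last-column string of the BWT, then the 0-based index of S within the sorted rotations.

All 16 rotations (rotation i = S[i:]+S[:i]):
  rot[0] = wafflesassafras$
  rot[1] = afflesassafras$w
  rot[2] = fflesassafras$wa
  rot[3] = flesassafras$waf
  rot[4] = lesassafras$waff
  rot[5] = esassafras$waffl
  rot[6] = sassafras$waffle
  rot[7] = assafras$waffles
  rot[8] = ssafras$wafflesa
  rot[9] = safras$wafflesas
  rot[10] = afras$wafflesass
  rot[11] = fras$wafflesassa
  rot[12] = ras$wafflesassaf
  rot[13] = as$wafflesassafr
  rot[14] = s$wafflesassafra
  rot[15] = $wafflesassafras
Sorted (with $ < everything):
  sorted[0] = $wafflesassafras  (last char: 's')
  sorted[1] = afflesassafras$w  (last char: 'w')
  sorted[2] = afras$wafflesass  (last char: 's')
  sorted[3] = as$wafflesassafr  (last char: 'r')
  sorted[4] = assafras$waffles  (last char: 's')
  sorted[5] = esassafras$waffl  (last char: 'l')
  sorted[6] = fflesassafras$wa  (last char: 'a')
  sorted[7] = flesassafras$waf  (last char: 'f')
  sorted[8] = fras$wafflesassa  (last char: 'a')
  sorted[9] = lesassafras$waff  (last char: 'f')
  sorted[10] = ras$wafflesassaf  (last char: 'f')
  sorted[11] = s$wafflesassafra  (last char: 'a')
  sorted[12] = safras$wafflesas  (last char: 's')
  sorted[13] = sassafras$waffle  (last char: 'e')
  sorted[14] = ssafras$wafflesa  (last char: 'a')
  sorted[15] = wafflesassafras$  (last char: '$')
Last column: swsrslafaffasea$
Original string S is at sorted index 15

Answer: swsrslafaffasea$
15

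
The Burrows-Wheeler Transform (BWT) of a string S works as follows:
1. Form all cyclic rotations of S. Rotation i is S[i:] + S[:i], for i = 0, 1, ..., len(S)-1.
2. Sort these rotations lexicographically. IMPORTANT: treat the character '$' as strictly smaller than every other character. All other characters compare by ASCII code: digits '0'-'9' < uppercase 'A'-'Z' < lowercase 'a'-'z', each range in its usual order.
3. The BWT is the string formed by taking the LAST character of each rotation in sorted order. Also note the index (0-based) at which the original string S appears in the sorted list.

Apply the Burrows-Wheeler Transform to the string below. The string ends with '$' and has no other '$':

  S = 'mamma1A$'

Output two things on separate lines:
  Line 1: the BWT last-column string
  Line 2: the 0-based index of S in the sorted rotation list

Answer: Aa1mmm$a
6

Derivation:
All 8 rotations (rotation i = S[i:]+S[:i]):
  rot[0] = mamma1A$
  rot[1] = amma1A$m
  rot[2] = mma1A$ma
  rot[3] = ma1A$mam
  rot[4] = a1A$mamm
  rot[5] = 1A$mamma
  rot[6] = A$mamma1
  rot[7] = $mamma1A
Sorted (with $ < everything):
  sorted[0] = $mamma1A  (last char: 'A')
  sorted[1] = 1A$mamma  (last char: 'a')
  sorted[2] = A$mamma1  (last char: '1')
  sorted[3] = a1A$mamm  (last char: 'm')
  sorted[4] = amma1A$m  (last char: 'm')
  sorted[5] = ma1A$mam  (last char: 'm')
  sorted[6] = mamma1A$  (last char: '$')
  sorted[7] = mma1A$ma  (last char: 'a')
Last column: Aa1mmm$a
Original string S is at sorted index 6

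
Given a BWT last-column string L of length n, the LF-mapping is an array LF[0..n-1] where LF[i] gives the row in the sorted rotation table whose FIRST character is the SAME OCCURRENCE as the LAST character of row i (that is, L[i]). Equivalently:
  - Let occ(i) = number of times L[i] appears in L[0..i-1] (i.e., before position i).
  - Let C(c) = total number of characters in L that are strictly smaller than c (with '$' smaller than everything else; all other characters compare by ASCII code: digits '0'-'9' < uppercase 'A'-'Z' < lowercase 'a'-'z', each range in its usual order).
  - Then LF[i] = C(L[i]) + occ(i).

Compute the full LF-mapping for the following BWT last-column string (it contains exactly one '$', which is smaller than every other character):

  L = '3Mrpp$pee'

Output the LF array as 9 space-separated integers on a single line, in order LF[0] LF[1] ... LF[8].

Char counts: '$':1, '3':1, 'M':1, 'e':2, 'p':3, 'r':1
C (first-col start): C('$')=0, C('3')=1, C('M')=2, C('e')=3, C('p')=5, C('r')=8
L[0]='3': occ=0, LF[0]=C('3')+0=1+0=1
L[1]='M': occ=0, LF[1]=C('M')+0=2+0=2
L[2]='r': occ=0, LF[2]=C('r')+0=8+0=8
L[3]='p': occ=0, LF[3]=C('p')+0=5+0=5
L[4]='p': occ=1, LF[4]=C('p')+1=5+1=6
L[5]='$': occ=0, LF[5]=C('$')+0=0+0=0
L[6]='p': occ=2, LF[6]=C('p')+2=5+2=7
L[7]='e': occ=0, LF[7]=C('e')+0=3+0=3
L[8]='e': occ=1, LF[8]=C('e')+1=3+1=4

Answer: 1 2 8 5 6 0 7 3 4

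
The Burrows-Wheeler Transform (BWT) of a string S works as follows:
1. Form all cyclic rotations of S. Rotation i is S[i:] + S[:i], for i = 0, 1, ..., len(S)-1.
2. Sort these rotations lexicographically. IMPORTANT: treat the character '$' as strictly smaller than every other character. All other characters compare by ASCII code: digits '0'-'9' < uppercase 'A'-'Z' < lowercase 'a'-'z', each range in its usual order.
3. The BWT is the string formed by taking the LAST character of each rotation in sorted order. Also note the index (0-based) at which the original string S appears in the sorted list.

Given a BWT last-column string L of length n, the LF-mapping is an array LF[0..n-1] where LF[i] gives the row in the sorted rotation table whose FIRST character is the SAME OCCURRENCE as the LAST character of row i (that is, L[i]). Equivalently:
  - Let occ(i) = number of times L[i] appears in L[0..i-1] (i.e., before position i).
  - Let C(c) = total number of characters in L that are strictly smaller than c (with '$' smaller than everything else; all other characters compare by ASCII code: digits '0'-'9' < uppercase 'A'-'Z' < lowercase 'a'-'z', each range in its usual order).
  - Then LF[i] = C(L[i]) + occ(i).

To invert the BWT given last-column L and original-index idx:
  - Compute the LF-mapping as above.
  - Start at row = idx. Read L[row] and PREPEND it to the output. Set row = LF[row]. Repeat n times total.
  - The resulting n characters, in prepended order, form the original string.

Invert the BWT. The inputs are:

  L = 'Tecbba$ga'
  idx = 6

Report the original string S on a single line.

LF mapping: 1 7 6 4 5 2 0 8 3
Walk LF starting at row 6, prepending L[row]:
  step 1: row=6, L[6]='$', prepend. Next row=LF[6]=0
  step 2: row=0, L[0]='T', prepend. Next row=LF[0]=1
  step 3: row=1, L[1]='e', prepend. Next row=LF[1]=7
  step 4: row=7, L[7]='g', prepend. Next row=LF[7]=8
  step 5: row=8, L[8]='a', prepend. Next row=LF[8]=3
  step 6: row=3, L[3]='b', prepend. Next row=LF[3]=4
  step 7: row=4, L[4]='b', prepend. Next row=LF[4]=5
  step 8: row=5, L[5]='a', prepend. Next row=LF[5]=2
  step 9: row=2, L[2]='c', prepend. Next row=LF[2]=6
Reversed output: cabbageT$

Answer: cabbageT$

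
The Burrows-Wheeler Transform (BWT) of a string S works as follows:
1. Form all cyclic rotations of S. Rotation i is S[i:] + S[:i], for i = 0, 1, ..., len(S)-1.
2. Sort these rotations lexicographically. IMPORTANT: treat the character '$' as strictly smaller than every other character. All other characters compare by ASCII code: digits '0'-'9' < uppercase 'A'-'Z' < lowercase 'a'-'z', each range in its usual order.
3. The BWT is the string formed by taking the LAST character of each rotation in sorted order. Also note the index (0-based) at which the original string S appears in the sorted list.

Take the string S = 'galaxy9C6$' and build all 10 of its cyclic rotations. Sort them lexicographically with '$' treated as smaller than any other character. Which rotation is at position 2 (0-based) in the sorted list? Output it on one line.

Answer: 9C6$galaxy

Derivation:
All 10 rotations (rotation i = S[i:]+S[:i]):
  rot[0] = galaxy9C6$
  rot[1] = alaxy9C6$g
  rot[2] = laxy9C6$ga
  rot[3] = axy9C6$gal
  rot[4] = xy9C6$gala
  rot[5] = y9C6$galax
  rot[6] = 9C6$galaxy
  rot[7] = C6$galaxy9
  rot[8] = 6$galaxy9C
  rot[9] = $galaxy9C6
Sorted (with $ < everything):
  sorted[0] = $galaxy9C6
  sorted[1] = 6$galaxy9C
  sorted[2] = 9C6$galaxy
  sorted[3] = C6$galaxy9
  sorted[4] = alaxy9C6$g
  sorted[5] = axy9C6$gal
  sorted[6] = galaxy9C6$
  sorted[7] = laxy9C6$ga
  sorted[8] = xy9C6$gala
  sorted[9] = y9C6$galax
sorted[2] = 9C6$galaxy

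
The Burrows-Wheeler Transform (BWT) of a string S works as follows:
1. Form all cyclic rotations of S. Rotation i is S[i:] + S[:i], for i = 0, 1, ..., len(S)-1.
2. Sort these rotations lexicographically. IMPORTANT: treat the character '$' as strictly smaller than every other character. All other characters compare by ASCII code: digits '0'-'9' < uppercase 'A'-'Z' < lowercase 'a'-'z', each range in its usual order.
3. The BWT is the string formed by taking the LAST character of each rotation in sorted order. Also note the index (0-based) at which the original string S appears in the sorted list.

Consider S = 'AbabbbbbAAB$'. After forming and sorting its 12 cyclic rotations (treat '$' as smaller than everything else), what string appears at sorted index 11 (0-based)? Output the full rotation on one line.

All 12 rotations (rotation i = S[i:]+S[:i]):
  rot[0] = AbabbbbbAAB$
  rot[1] = babbbbbAAB$A
  rot[2] = abbbbbAAB$Ab
  rot[3] = bbbbbAAB$Aba
  rot[4] = bbbbAAB$Abab
  rot[5] = bbbAAB$Ababb
  rot[6] = bbAAB$Ababbb
  rot[7] = bAAB$Ababbbb
  rot[8] = AAB$Ababbbbb
  rot[9] = AB$AbabbbbbA
  rot[10] = B$AbabbbbbAA
  rot[11] = $AbabbbbbAAB
Sorted (with $ < everything):
  sorted[0] = $AbabbbbbAAB
  sorted[1] = AAB$Ababbbbb
  sorted[2] = AB$AbabbbbbA
  sorted[3] = AbabbbbbAAB$
  sorted[4] = B$AbabbbbbAA
  sorted[5] = abbbbbAAB$Ab
  sorted[6] = bAAB$Ababbbb
  sorted[7] = babbbbbAAB$A
  sorted[8] = bbAAB$Ababbb
  sorted[9] = bbbAAB$Ababb
  sorted[10] = bbbbAAB$Abab
  sorted[11] = bbbbbAAB$Aba
sorted[11] = bbbbbAAB$Aba

Answer: bbbbbAAB$Aba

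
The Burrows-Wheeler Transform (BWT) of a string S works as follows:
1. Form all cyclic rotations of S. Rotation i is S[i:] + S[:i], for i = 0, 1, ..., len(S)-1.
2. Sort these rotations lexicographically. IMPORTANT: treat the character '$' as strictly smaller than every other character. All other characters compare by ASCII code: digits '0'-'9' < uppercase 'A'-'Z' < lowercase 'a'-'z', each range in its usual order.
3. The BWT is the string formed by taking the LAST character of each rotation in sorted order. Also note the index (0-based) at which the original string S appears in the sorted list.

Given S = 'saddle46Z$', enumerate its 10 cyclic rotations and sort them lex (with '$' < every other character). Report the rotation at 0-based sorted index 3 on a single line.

Answer: Z$saddle46

Derivation:
All 10 rotations (rotation i = S[i:]+S[:i]):
  rot[0] = saddle46Z$
  rot[1] = addle46Z$s
  rot[2] = ddle46Z$sa
  rot[3] = dle46Z$sad
  rot[4] = le46Z$sadd
  rot[5] = e46Z$saddl
  rot[6] = 46Z$saddle
  rot[7] = 6Z$saddle4
  rot[8] = Z$saddle46
  rot[9] = $saddle46Z
Sorted (with $ < everything):
  sorted[0] = $saddle46Z
  sorted[1] = 46Z$saddle
  sorted[2] = 6Z$saddle4
  sorted[3] = Z$saddle46
  sorted[4] = addle46Z$s
  sorted[5] = ddle46Z$sa
  sorted[6] = dle46Z$sad
  sorted[7] = e46Z$saddl
  sorted[8] = le46Z$sadd
  sorted[9] = saddle46Z$
sorted[3] = Z$saddle46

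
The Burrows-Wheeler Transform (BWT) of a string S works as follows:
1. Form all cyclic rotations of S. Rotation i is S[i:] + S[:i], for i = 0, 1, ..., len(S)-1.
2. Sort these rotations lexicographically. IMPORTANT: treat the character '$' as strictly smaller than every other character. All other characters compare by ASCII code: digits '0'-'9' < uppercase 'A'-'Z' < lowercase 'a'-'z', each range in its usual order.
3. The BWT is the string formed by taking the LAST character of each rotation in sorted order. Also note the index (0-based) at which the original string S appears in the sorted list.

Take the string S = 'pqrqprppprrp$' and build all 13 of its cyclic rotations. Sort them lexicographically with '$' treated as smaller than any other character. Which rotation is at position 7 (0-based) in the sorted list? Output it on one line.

All 13 rotations (rotation i = S[i:]+S[:i]):
  rot[0] = pqrqprppprrp$
  rot[1] = qrqprppprrp$p
  rot[2] = rqprppprrp$pq
  rot[3] = qprppprrp$pqr
  rot[4] = prppprrp$pqrq
  rot[5] = rppprrp$pqrqp
  rot[6] = ppprrp$pqrqpr
  rot[7] = pprrp$pqrqprp
  rot[8] = prrp$pqrqprpp
  rot[9] = rrp$pqrqprppp
  rot[10] = rp$pqrqprpppr
  rot[11] = p$pqrqprppprr
  rot[12] = $pqrqprppprrp
Sorted (with $ < everything):
  sorted[0] = $pqrqprppprrp
  sorted[1] = p$pqrqprppprr
  sorted[2] = ppprrp$pqrqpr
  sorted[3] = pprrp$pqrqprp
  sorted[4] = pqrqprppprrp$
  sorted[5] = prppprrp$pqrq
  sorted[6] = prrp$pqrqprpp
  sorted[7] = qprppprrp$pqr
  sorted[8] = qrqprppprrp$p
  sorted[9] = rp$pqrqprpppr
  sorted[10] = rppprrp$pqrqp
  sorted[11] = rqprppprrp$pq
  sorted[12] = rrp$pqrqprppp
sorted[7] = qprppprrp$pqr

Answer: qprppprrp$pqr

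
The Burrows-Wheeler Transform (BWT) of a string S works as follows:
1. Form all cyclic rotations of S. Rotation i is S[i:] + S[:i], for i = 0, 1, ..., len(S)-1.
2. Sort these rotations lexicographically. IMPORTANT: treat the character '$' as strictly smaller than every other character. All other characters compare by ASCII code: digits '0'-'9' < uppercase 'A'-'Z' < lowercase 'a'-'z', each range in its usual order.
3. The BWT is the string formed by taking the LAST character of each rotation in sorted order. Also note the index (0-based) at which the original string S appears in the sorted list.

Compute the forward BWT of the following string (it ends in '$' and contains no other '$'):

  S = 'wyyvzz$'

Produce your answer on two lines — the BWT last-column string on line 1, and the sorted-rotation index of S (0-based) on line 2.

All 7 rotations (rotation i = S[i:]+S[:i]):
  rot[0] = wyyvzz$
  rot[1] = yyvzz$w
  rot[2] = yvzz$wy
  rot[3] = vzz$wyy
  rot[4] = zz$wyyv
  rot[5] = z$wyyvz
  rot[6] = $wyyvzz
Sorted (with $ < everything):
  sorted[0] = $wyyvzz  (last char: 'z')
  sorted[1] = vzz$wyy  (last char: 'y')
  sorted[2] = wyyvzz$  (last char: '$')
  sorted[3] = yvzz$wy  (last char: 'y')
  sorted[4] = yyvzz$w  (last char: 'w')
  sorted[5] = z$wyyvz  (last char: 'z')
  sorted[6] = zz$wyyv  (last char: 'v')
Last column: zy$ywzv
Original string S is at sorted index 2

Answer: zy$ywzv
2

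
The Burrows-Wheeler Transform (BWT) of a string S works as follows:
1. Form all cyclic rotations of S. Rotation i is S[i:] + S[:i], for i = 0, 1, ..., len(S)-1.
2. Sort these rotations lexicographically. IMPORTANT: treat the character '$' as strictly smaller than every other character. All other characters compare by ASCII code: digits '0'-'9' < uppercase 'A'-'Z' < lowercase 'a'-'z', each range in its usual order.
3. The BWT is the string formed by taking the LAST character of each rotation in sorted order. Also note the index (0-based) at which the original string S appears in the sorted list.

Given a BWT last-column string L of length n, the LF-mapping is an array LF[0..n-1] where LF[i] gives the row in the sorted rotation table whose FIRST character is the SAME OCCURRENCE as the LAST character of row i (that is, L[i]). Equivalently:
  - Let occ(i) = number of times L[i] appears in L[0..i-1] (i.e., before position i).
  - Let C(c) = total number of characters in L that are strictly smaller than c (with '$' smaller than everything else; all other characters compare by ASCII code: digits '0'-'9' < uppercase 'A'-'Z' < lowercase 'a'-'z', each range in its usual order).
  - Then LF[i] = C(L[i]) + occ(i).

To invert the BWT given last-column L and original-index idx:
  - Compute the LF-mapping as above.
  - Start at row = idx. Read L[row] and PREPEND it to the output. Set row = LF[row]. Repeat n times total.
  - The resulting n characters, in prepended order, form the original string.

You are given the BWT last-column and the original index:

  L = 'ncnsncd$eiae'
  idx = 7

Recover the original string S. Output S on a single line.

Answer: incandescen$

Derivation:
LF mapping: 8 2 9 11 10 3 4 0 5 7 1 6
Walk LF starting at row 7, prepending L[row]:
  step 1: row=7, L[7]='$', prepend. Next row=LF[7]=0
  step 2: row=0, L[0]='n', prepend. Next row=LF[0]=8
  step 3: row=8, L[8]='e', prepend. Next row=LF[8]=5
  step 4: row=5, L[5]='c', prepend. Next row=LF[5]=3
  step 5: row=3, L[3]='s', prepend. Next row=LF[3]=11
  step 6: row=11, L[11]='e', prepend. Next row=LF[11]=6
  step 7: row=6, L[6]='d', prepend. Next row=LF[6]=4
  step 8: row=4, L[4]='n', prepend. Next row=LF[4]=10
  step 9: row=10, L[10]='a', prepend. Next row=LF[10]=1
  step 10: row=1, L[1]='c', prepend. Next row=LF[1]=2
  step 11: row=2, L[2]='n', prepend. Next row=LF[2]=9
  step 12: row=9, L[9]='i', prepend. Next row=LF[9]=7
Reversed output: incandescen$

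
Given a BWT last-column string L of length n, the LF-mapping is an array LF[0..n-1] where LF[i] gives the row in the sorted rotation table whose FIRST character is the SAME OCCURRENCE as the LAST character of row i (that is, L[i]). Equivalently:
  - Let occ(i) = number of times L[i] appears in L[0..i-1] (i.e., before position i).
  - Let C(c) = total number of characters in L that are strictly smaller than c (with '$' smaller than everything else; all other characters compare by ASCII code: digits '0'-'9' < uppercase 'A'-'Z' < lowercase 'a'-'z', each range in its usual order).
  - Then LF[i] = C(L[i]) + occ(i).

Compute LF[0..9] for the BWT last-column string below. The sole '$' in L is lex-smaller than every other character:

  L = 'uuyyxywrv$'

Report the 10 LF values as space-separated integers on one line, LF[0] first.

Char counts: '$':1, 'r':1, 'u':2, 'v':1, 'w':1, 'x':1, 'y':3
C (first-col start): C('$')=0, C('r')=1, C('u')=2, C('v')=4, C('w')=5, C('x')=6, C('y')=7
L[0]='u': occ=0, LF[0]=C('u')+0=2+0=2
L[1]='u': occ=1, LF[1]=C('u')+1=2+1=3
L[2]='y': occ=0, LF[2]=C('y')+0=7+0=7
L[3]='y': occ=1, LF[3]=C('y')+1=7+1=8
L[4]='x': occ=0, LF[4]=C('x')+0=6+0=6
L[5]='y': occ=2, LF[5]=C('y')+2=7+2=9
L[6]='w': occ=0, LF[6]=C('w')+0=5+0=5
L[7]='r': occ=0, LF[7]=C('r')+0=1+0=1
L[8]='v': occ=0, LF[8]=C('v')+0=4+0=4
L[9]='$': occ=0, LF[9]=C('$')+0=0+0=0

Answer: 2 3 7 8 6 9 5 1 4 0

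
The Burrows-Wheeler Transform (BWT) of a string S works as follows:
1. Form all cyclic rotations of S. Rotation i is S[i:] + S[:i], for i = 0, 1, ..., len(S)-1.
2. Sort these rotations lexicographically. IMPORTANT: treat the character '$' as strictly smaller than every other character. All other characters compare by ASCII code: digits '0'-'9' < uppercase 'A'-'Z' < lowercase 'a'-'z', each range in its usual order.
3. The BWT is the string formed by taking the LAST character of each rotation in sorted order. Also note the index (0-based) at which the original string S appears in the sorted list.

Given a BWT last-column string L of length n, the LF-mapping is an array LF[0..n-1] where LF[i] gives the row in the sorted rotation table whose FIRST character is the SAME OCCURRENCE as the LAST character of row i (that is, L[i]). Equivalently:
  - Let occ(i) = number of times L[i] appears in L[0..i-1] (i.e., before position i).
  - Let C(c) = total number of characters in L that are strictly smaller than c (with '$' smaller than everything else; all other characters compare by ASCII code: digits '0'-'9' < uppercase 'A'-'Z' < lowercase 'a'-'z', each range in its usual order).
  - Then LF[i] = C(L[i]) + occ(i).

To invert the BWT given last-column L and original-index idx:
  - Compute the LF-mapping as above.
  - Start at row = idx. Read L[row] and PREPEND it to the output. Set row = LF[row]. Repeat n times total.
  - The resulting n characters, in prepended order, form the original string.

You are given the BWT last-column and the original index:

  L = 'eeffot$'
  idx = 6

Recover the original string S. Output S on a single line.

Answer: toffee$

Derivation:
LF mapping: 1 2 3 4 5 6 0
Walk LF starting at row 6, prepending L[row]:
  step 1: row=6, L[6]='$', prepend. Next row=LF[6]=0
  step 2: row=0, L[0]='e', prepend. Next row=LF[0]=1
  step 3: row=1, L[1]='e', prepend. Next row=LF[1]=2
  step 4: row=2, L[2]='f', prepend. Next row=LF[2]=3
  step 5: row=3, L[3]='f', prepend. Next row=LF[3]=4
  step 6: row=4, L[4]='o', prepend. Next row=LF[4]=5
  step 7: row=5, L[5]='t', prepend. Next row=LF[5]=6
Reversed output: toffee$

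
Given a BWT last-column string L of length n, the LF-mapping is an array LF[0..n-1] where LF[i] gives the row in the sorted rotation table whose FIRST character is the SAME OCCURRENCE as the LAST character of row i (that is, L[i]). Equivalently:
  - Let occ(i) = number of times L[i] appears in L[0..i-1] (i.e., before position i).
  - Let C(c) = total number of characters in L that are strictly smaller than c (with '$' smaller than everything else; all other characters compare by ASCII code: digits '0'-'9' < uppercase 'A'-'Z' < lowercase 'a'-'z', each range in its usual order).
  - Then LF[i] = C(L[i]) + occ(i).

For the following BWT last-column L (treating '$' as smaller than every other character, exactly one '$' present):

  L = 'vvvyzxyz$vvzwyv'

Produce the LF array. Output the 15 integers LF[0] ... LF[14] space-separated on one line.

Answer: 1 2 3 9 12 8 10 13 0 4 5 14 7 11 6

Derivation:
Char counts: '$':1, 'v':6, 'w':1, 'x':1, 'y':3, 'z':3
C (first-col start): C('$')=0, C('v')=1, C('w')=7, C('x')=8, C('y')=9, C('z')=12
L[0]='v': occ=0, LF[0]=C('v')+0=1+0=1
L[1]='v': occ=1, LF[1]=C('v')+1=1+1=2
L[2]='v': occ=2, LF[2]=C('v')+2=1+2=3
L[3]='y': occ=0, LF[3]=C('y')+0=9+0=9
L[4]='z': occ=0, LF[4]=C('z')+0=12+0=12
L[5]='x': occ=0, LF[5]=C('x')+0=8+0=8
L[6]='y': occ=1, LF[6]=C('y')+1=9+1=10
L[7]='z': occ=1, LF[7]=C('z')+1=12+1=13
L[8]='$': occ=0, LF[8]=C('$')+0=0+0=0
L[9]='v': occ=3, LF[9]=C('v')+3=1+3=4
L[10]='v': occ=4, LF[10]=C('v')+4=1+4=5
L[11]='z': occ=2, LF[11]=C('z')+2=12+2=14
L[12]='w': occ=0, LF[12]=C('w')+0=7+0=7
L[13]='y': occ=2, LF[13]=C('y')+2=9+2=11
L[14]='v': occ=5, LF[14]=C('v')+5=1+5=6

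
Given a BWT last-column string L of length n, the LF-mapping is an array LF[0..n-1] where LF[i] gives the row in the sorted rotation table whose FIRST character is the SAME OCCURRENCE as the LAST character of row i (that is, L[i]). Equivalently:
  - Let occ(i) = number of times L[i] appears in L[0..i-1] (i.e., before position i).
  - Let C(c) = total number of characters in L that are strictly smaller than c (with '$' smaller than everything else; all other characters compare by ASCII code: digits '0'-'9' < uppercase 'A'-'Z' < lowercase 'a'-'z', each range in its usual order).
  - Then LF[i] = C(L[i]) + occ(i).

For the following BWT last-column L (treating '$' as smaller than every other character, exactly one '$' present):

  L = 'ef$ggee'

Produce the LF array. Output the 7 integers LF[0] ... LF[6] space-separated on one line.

Char counts: '$':1, 'e':3, 'f':1, 'g':2
C (first-col start): C('$')=0, C('e')=1, C('f')=4, C('g')=5
L[0]='e': occ=0, LF[0]=C('e')+0=1+0=1
L[1]='f': occ=0, LF[1]=C('f')+0=4+0=4
L[2]='$': occ=0, LF[2]=C('$')+0=0+0=0
L[3]='g': occ=0, LF[3]=C('g')+0=5+0=5
L[4]='g': occ=1, LF[4]=C('g')+1=5+1=6
L[5]='e': occ=1, LF[5]=C('e')+1=1+1=2
L[6]='e': occ=2, LF[6]=C('e')+2=1+2=3

Answer: 1 4 0 5 6 2 3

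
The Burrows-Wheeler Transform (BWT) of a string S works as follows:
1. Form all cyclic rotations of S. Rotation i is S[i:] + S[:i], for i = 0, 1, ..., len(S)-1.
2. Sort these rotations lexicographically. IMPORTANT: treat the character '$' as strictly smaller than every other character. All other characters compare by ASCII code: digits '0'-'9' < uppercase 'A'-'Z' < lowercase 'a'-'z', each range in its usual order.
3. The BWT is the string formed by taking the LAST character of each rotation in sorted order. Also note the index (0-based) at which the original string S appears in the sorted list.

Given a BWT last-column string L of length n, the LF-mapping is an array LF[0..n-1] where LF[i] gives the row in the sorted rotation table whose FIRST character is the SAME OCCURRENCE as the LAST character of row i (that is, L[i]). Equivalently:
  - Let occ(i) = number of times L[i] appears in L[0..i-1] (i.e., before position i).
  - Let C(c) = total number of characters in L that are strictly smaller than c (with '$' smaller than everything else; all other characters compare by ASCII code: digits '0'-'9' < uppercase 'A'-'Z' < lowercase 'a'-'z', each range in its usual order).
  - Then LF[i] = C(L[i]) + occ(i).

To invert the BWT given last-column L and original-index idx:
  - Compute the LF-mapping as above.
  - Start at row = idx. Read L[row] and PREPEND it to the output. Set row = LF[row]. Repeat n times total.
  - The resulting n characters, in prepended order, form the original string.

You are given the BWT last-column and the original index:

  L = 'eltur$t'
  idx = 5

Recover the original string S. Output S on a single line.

Answer: turtle$

Derivation:
LF mapping: 1 2 4 6 3 0 5
Walk LF starting at row 5, prepending L[row]:
  step 1: row=5, L[5]='$', prepend. Next row=LF[5]=0
  step 2: row=0, L[0]='e', prepend. Next row=LF[0]=1
  step 3: row=1, L[1]='l', prepend. Next row=LF[1]=2
  step 4: row=2, L[2]='t', prepend. Next row=LF[2]=4
  step 5: row=4, L[4]='r', prepend. Next row=LF[4]=3
  step 6: row=3, L[3]='u', prepend. Next row=LF[3]=6
  step 7: row=6, L[6]='t', prepend. Next row=LF[6]=5
Reversed output: turtle$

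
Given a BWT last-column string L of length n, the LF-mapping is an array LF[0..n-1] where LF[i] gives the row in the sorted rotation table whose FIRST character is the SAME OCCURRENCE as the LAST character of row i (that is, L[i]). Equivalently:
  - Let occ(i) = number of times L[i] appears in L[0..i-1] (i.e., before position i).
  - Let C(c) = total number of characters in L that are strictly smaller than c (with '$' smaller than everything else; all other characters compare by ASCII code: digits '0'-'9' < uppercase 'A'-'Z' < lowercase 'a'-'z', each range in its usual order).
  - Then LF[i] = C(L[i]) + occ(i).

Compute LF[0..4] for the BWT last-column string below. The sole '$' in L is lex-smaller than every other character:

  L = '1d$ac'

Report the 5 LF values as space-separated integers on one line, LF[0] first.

Answer: 1 4 0 2 3

Derivation:
Char counts: '$':1, '1':1, 'a':1, 'c':1, 'd':1
C (first-col start): C('$')=0, C('1')=1, C('a')=2, C('c')=3, C('d')=4
L[0]='1': occ=0, LF[0]=C('1')+0=1+0=1
L[1]='d': occ=0, LF[1]=C('d')+0=4+0=4
L[2]='$': occ=0, LF[2]=C('$')+0=0+0=0
L[3]='a': occ=0, LF[3]=C('a')+0=2+0=2
L[4]='c': occ=0, LF[4]=C('c')+0=3+0=3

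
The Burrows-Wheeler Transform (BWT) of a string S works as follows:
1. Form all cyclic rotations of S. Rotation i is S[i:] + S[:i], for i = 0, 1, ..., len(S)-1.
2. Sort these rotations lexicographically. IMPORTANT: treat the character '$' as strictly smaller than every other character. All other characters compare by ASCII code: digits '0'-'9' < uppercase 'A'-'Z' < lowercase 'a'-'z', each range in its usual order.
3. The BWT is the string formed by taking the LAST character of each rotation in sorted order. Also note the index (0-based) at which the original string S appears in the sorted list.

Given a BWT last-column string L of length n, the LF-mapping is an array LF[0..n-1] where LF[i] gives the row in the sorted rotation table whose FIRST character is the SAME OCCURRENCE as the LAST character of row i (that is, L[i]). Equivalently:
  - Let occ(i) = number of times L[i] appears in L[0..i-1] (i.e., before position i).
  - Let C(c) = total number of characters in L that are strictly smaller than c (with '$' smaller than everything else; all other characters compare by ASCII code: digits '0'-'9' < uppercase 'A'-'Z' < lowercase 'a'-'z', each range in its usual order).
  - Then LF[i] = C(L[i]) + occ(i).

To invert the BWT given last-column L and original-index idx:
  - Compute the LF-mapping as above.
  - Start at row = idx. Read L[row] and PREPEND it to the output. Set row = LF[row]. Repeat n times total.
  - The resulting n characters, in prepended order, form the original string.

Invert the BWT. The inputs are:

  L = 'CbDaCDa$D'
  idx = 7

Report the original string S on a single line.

LF mapping: 1 8 3 6 2 4 7 0 5
Walk LF starting at row 7, prepending L[row]:
  step 1: row=7, L[7]='$', prepend. Next row=LF[7]=0
  step 2: row=0, L[0]='C', prepend. Next row=LF[0]=1
  step 3: row=1, L[1]='b', prepend. Next row=LF[1]=8
  step 4: row=8, L[8]='D', prepend. Next row=LF[8]=5
  step 5: row=5, L[5]='D', prepend. Next row=LF[5]=4
  step 6: row=4, L[4]='C', prepend. Next row=LF[4]=2
  step 7: row=2, L[2]='D', prepend. Next row=LF[2]=3
  step 8: row=3, L[3]='a', prepend. Next row=LF[3]=6
  step 9: row=6, L[6]='a', prepend. Next row=LF[6]=7
Reversed output: aaDCDDbC$

Answer: aaDCDDbC$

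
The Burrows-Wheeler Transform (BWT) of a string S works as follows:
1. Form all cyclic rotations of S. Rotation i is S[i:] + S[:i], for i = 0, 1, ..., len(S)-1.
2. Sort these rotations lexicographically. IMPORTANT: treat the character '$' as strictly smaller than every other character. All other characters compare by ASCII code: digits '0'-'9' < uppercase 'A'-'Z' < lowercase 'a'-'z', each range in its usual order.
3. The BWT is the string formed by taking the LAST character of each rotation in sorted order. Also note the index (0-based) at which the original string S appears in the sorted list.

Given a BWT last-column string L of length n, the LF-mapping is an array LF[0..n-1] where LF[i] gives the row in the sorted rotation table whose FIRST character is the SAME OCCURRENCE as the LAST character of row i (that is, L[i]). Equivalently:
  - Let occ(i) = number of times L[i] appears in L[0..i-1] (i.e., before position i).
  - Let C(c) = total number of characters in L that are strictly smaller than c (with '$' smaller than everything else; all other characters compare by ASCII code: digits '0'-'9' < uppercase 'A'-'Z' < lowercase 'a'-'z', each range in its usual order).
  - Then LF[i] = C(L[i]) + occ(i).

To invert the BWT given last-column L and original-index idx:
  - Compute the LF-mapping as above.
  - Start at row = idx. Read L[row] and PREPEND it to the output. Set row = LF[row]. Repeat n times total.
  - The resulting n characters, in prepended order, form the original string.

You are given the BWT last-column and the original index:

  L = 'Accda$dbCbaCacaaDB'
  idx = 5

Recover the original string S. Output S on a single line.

LF mapping: 1 13 14 16 6 0 17 11 3 12 7 4 8 15 9 10 5 2
Walk LF starting at row 5, prepending L[row]:
  step 1: row=5, L[5]='$', prepend. Next row=LF[5]=0
  step 2: row=0, L[0]='A', prepend. Next row=LF[0]=1
  step 3: row=1, L[1]='c', prepend. Next row=LF[1]=13
  step 4: row=13, L[13]='c', prepend. Next row=LF[13]=15
  step 5: row=15, L[15]='a', prepend. Next row=LF[15]=10
  step 6: row=10, L[10]='a', prepend. Next row=LF[10]=7
  step 7: row=7, L[7]='b', prepend. Next row=LF[7]=11
  step 8: row=11, L[11]='C', prepend. Next row=LF[11]=4
  step 9: row=4, L[4]='a', prepend. Next row=LF[4]=6
  step 10: row=6, L[6]='d', prepend. Next row=LF[6]=17
  step 11: row=17, L[17]='B', prepend. Next row=LF[17]=2
  step 12: row=2, L[2]='c', prepend. Next row=LF[2]=14
  step 13: row=14, L[14]='a', prepend. Next row=LF[14]=9
  step 14: row=9, L[9]='b', prepend. Next row=LF[9]=12
  step 15: row=12, L[12]='a', prepend. Next row=LF[12]=8
  step 16: row=8, L[8]='C', prepend. Next row=LF[8]=3
  step 17: row=3, L[3]='d', prepend. Next row=LF[3]=16
  step 18: row=16, L[16]='D', prepend. Next row=LF[16]=5
Reversed output: DdCabacBdaCbaaccA$

Answer: DdCabacBdaCbaaccA$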